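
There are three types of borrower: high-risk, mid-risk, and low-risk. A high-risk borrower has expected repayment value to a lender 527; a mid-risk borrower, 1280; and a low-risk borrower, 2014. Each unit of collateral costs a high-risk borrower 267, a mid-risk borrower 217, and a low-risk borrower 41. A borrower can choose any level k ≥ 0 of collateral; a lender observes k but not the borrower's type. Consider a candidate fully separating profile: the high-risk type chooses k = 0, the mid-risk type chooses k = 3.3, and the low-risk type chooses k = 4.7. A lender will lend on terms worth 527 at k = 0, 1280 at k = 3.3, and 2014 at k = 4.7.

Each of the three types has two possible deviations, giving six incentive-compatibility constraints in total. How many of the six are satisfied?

4

Mid-risk (own payoff 1280 − 217×3.3 = 563.9): to k=0 gives 527 → no gain ✓; to k=4.7 gives 2014 − 217×4.7 = 994.1 → profitable ✗.
High-risk (own payoff 527): to k=3.3 gives 1280 − 267×3.3 = 398.9 → no gain ✓; to k=4.7 gives 2014 − 267×4.7 = 759.1 → profitable ✗.
Low-risk (own payoff 2014 − 41×4.7 = 1821.3): to k=0 gives 527 → no gain ✓; to k=3.3 gives 1280 − 41×3.3 = 1144.7 → no gain ✓.
4 of the 6 constraints hold; not an equilibrium.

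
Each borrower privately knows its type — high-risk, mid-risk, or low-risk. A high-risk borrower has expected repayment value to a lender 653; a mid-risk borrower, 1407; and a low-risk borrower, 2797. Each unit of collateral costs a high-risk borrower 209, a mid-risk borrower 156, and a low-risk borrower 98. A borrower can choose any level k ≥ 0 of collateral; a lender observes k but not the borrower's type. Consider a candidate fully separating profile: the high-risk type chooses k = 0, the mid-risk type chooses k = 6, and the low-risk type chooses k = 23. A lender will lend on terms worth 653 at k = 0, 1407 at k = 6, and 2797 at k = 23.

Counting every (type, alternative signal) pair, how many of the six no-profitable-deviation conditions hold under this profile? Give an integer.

3

Mid-risk (own payoff 1407 − 156×6 = 471): to k=0 gives 653 → profitable ✗; to k=23 gives 2797 − 156×23 = -791 → no gain ✓.
Low-risk (own payoff 2797 − 98×23 = 543): to k=0 gives 653 → profitable ✗; to k=6 gives 1407 − 98×6 = 819 → profitable ✗.
High-risk (own payoff 653): to k=6 gives 1407 − 209×6 = 153 → no gain ✓; to k=23 gives 2797 − 209×23 = -2010 → no gain ✓.
3 of the 6 constraints hold; not an equilibrium.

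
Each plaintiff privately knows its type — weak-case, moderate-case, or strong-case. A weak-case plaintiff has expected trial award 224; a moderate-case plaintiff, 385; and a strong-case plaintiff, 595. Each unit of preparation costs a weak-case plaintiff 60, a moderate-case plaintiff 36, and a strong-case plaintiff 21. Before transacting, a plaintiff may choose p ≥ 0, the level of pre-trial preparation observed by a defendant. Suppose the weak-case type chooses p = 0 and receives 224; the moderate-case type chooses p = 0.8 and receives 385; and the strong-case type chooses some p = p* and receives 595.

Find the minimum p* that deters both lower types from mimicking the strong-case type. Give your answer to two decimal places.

6.63

Weak-case type (on-path payoff 224) won't mimic when 224 ≥ 595 − 60·p*, i.e. p* ≥ 6.18.
Moderate-case type (on-path payoff 385 − 36×0.8 = 356.2) won't mimic when 356.2 ≥ 595 − 36·p*, i.e. p* ≥ 6.63.
Both must hold, so p* = max(6.18, 6.63) = 6.63. The moderate-case type's constraint binds.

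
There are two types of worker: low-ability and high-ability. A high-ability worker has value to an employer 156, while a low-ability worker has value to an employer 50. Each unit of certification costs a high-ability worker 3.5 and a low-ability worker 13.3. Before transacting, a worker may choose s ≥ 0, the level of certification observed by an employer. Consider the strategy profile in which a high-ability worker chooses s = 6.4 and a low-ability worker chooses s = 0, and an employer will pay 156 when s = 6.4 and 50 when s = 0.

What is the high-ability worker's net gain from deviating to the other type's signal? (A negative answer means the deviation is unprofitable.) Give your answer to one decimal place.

-83.6

Playing s = 6.4 the high-ability worker receives 156 − 3.5 × 6.4 = 133.6.
Deviating to s = 0 yields 50 instead.
Gain from deviating: 50 − 133.6 = -83.6.
The gain is negative, so the high-ability type's incentive-compatibility constraint is satisfied.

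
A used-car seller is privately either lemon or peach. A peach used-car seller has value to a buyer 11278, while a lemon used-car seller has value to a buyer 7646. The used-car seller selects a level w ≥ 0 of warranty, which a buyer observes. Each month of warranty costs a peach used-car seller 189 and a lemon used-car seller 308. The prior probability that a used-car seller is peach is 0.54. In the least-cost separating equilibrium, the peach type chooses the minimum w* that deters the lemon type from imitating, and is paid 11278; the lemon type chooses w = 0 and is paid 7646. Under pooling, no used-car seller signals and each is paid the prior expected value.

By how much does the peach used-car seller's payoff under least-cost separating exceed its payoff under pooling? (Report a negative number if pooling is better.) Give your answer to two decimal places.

Least-cost separating signal: w* solves 7646 = 11278 − 308·w*, so w* = (11278 − 7646)/308 ≈ 11.7922.
Peach type's separating payoff: 11278 − 189 × w* = 11278 − 189 × (11278 − 7646)/308 = 11278 − 686448/308 ≈ 9049.2727.
Pooling payoff: 0.54 × 11278 + 0.46 × 7646 = 9607.28.
Difference: 9049.2727 − 9607.28 = -558.0073, i.e. -558.01 to two decimal places.
The peach type would prefer the pooling outcome.

-558.01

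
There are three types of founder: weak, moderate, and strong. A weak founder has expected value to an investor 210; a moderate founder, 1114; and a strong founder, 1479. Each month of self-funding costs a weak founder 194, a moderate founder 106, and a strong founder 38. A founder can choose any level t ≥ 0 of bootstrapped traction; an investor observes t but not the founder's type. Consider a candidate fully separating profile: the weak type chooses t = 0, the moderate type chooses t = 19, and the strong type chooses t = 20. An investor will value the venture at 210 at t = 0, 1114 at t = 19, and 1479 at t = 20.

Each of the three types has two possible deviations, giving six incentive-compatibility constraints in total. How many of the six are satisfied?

4

Weak (own payoff 210): to t=19 gives 1114 − 194×19 = -2572 → no gain ✓; to t=20 gives 1479 − 194×20 = -2401 → no gain ✓.
Moderate (own payoff 1114 − 106×19 = -900): to t=0 gives 210 → profitable ✗; to t=20 gives 1479 − 106×20 = -641 → profitable ✗.
Strong (own payoff 1479 − 38×20 = 719): to t=0 gives 210 → no gain ✓; to t=19 gives 1114 − 38×19 = 392 → no gain ✓.
4 of the 6 constraints hold; not an equilibrium.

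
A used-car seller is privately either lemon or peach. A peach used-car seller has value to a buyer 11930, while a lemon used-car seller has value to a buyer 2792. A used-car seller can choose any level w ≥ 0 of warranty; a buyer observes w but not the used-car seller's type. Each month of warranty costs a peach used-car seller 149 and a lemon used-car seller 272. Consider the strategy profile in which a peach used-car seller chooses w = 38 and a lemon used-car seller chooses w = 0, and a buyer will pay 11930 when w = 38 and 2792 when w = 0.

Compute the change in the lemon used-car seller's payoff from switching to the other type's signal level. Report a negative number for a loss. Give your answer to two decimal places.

-1198.00

Playing w = 0 the lemon used-car seller receives 2792.
Deviating to w = 38 brings payment 11930 at cost 272 × 38 = 10336, netting 1594.
Gain from deviating: 1594 − 2792 = -1198.00.
The gain is negative, so the lemon type's incentive-compatibility constraint is satisfied.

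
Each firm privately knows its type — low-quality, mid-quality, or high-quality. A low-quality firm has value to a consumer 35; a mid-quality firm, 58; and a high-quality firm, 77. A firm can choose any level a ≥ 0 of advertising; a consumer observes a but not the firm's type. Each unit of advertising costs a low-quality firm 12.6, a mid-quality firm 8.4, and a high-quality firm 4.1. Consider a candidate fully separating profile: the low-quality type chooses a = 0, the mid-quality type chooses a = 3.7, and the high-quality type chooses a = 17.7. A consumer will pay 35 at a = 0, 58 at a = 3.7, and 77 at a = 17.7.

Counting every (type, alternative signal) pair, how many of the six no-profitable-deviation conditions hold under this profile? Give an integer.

Mid-quality (own payoff 58 − 8.4×3.7 = 26.92): to a=0 gives 35 → profitable ✗; to a=17.7 gives 77 − 8.4×17.7 = -71.68 → no gain ✓.
Low-quality (own payoff 35): to a=3.7 gives 58 − 12.6×3.7 = 11.38 → no gain ✓; to a=17.7 gives 77 − 12.6×17.7 = -146.02 → no gain ✓.
High-quality (own payoff 77 − 4.1×17.7 = 4.43): to a=0 gives 35 → profitable ✗; to a=3.7 gives 58 − 4.1×3.7 = 42.83 → profitable ✗.
3 of the 6 constraints hold; not an equilibrium.

3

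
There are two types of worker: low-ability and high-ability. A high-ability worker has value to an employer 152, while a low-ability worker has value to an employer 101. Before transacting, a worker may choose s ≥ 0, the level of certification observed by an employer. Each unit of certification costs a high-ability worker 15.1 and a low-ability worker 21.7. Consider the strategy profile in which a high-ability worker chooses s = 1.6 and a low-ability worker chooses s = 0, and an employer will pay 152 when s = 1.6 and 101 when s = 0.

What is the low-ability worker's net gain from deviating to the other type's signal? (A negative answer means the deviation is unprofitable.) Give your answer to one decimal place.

16.3

Playing s = 0 the low-ability worker receives 101.
Deviating to s = 1.6 brings payment 152 at cost 21.7 × 1.6 = 34.72, netting 117.28.
Gain from deviating: 117.28 − 101 = 16.28, i.e. 16.3 to one decimal place.
The gain is positive, so the low-ability type's incentive-compatibility constraint is violated — this profile is not a separating equilibrium.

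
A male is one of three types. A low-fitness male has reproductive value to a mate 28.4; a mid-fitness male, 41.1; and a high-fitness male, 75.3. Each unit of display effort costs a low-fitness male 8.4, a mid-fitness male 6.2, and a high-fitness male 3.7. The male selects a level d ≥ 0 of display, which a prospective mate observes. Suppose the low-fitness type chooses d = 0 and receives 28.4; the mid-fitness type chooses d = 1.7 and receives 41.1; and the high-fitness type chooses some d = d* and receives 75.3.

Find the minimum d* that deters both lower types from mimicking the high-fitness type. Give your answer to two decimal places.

7.22

Low-fitness type (on-path payoff 28.4) won't mimic when 28.4 ≥ 75.3 − 8.4·d*, i.e. d* ≥ 5.58.
Mid-fitness type (on-path payoff 41.1 − 6.2×1.7 = 30.56) won't mimic when 30.56 ≥ 75.3 − 6.2·d*, i.e. d* ≥ 7.22.
Both must hold, so d* = max(5.58, 7.22) = 7.22. The mid-fitness type's constraint binds.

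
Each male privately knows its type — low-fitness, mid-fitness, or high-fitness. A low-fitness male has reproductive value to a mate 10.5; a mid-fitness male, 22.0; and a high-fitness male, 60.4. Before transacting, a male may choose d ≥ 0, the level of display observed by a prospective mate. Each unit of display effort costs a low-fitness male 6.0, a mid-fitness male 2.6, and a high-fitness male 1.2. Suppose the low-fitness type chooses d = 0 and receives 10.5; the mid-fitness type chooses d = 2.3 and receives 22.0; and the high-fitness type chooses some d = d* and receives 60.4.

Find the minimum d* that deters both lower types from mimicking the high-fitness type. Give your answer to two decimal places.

17.07

Low-fitness type (on-path payoff 10.5) won't mimic when 10.5 ≥ 60.4 − 6.0·d*, i.e. d* ≥ 8.32.
Mid-fitness type (on-path payoff 22.0 − 2.6×2.3 = 16.02) won't mimic when 16.02 ≥ 60.4 − 2.6·d*, i.e. d* ≥ 17.07.
Both must hold, so d* = max(8.32, 17.07) = 17.07. The mid-fitness type's constraint binds.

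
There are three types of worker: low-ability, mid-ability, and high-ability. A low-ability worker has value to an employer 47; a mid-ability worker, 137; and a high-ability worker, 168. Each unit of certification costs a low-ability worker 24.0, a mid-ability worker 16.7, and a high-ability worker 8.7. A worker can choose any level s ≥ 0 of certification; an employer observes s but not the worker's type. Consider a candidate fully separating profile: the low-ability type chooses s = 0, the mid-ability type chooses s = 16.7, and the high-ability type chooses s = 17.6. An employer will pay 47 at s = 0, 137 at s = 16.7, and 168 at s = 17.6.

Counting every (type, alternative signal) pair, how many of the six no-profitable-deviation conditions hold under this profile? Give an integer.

Mid-ability (own payoff 137 − 16.7×16.7 = -141.89): to s=0 gives 47 → profitable ✗; to s=17.6 gives 168 − 16.7×17.6 = -125.92 → profitable ✗.
High-ability (own payoff 168 − 8.7×17.6 = 14.88): to s=0 gives 47 → profitable ✗; to s=16.7 gives 137 − 8.7×16.7 = -8.29 → no gain ✓.
Low-ability (own payoff 47): to s=16.7 gives 137 − 24.0×16.7 = -263.8 → no gain ✓; to s=17.6 gives 168 − 24.0×17.6 = -254.4 → no gain ✓.
3 of the 6 constraints hold; not an equilibrium.

3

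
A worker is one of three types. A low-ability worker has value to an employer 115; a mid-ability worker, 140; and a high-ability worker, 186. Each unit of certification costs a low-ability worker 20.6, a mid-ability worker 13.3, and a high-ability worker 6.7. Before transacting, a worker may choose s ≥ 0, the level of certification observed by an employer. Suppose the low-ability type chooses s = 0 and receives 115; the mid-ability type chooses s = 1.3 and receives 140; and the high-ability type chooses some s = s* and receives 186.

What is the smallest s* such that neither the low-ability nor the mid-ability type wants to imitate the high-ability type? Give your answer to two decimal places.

Mid-ability type (on-path payoff 140 − 13.3×1.3 = 122.71) won't mimic when 122.71 ≥ 186 − 13.3·s*, i.e. s* ≥ 4.76.
Low-ability type (on-path payoff 115) won't mimic when 115 ≥ 186 − 20.6·s*, i.e. s* ≥ 3.45.
Both must hold, so s* = max(3.45, 4.76) = 4.76. The mid-ability type's constraint binds.

4.76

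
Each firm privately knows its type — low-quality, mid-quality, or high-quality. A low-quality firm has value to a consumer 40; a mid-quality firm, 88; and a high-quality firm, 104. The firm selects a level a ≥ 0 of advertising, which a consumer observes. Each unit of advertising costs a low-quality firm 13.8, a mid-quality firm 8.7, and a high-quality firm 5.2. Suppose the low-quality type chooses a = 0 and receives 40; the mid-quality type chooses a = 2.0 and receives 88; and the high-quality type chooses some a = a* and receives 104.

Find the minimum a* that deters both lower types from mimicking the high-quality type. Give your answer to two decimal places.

4.64

Low-quality type (on-path payoff 40) won't mimic when 40 ≥ 104 − 13.8·a*, i.e. a* ≥ 4.64.
Mid-quality type (on-path payoff 88 − 8.7×2.0 = 70.6) won't mimic when 70.6 ≥ 104 − 8.7·a*, i.e. a* ≥ 3.84.
Both must hold, so a* = max(4.64, 3.84) = 4.64. The low-quality type's constraint binds.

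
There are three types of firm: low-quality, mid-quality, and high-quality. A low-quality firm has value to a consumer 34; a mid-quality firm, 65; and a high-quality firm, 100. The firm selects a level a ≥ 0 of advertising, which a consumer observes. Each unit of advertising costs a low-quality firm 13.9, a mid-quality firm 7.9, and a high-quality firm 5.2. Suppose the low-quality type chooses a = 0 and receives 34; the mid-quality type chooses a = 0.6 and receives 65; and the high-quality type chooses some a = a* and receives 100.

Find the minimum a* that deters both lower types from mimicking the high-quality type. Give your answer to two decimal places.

Mid-quality type (on-path payoff 65 − 7.9×0.6 = 60.26) won't mimic when 60.26 ≥ 100 − 7.9·a*, i.e. a* ≥ 5.03.
Low-quality type (on-path payoff 34) won't mimic when 34 ≥ 100 − 13.9·a*, i.e. a* ≥ 4.75.
Both must hold, so a* = max(4.75, 5.03) = 5.03. The mid-quality type's constraint binds.

5.03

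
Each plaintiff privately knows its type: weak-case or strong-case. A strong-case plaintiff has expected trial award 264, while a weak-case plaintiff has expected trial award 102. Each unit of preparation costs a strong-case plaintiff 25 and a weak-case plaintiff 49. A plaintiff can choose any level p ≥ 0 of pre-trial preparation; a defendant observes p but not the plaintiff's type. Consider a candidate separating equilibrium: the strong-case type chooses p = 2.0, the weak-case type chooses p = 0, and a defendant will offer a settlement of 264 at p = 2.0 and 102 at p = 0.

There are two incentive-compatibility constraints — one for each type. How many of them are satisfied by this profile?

Strong-case type: signal → 264 − 25 × 2.0 = 214; deviate to 0 → 102. IC holds (214 ≥ 102).
Weak-case type: stay at 0 → 102; mimic → 264 − 49 × 2.0 = 166. IC fails (102 < 166).
1 of 2 constraints hold, so this profile is not an equilibrium.

1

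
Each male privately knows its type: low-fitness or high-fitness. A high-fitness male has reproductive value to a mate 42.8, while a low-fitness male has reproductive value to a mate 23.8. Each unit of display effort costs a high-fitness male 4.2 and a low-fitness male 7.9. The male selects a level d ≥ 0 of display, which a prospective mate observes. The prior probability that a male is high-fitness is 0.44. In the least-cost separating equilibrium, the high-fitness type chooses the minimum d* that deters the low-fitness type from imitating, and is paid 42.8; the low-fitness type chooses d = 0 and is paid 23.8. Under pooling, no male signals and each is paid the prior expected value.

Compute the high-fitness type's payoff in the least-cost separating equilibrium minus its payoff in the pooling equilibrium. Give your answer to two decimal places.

0.54

Least-cost separating signal: d* solves 23.8 = 42.8 − 7.9·d*, so d* = (42.8 − 23.8)/7.9 ≈ 2.4051.
High-fitness type's separating payoff: 42.8 − 4.2 × d* = 42.8 − 4.2 × (42.8 − 23.8)/7.9 = 42.8 − 79.8/7.9 ≈ 32.6987.
Pooling payoff: 0.44 × 42.8 + 0.56 × 23.8 = 32.16.
Difference: 32.6987 − 32.16 = 0.5387, i.e. 0.54 to two decimal places.
The high-fitness type prefers to separate.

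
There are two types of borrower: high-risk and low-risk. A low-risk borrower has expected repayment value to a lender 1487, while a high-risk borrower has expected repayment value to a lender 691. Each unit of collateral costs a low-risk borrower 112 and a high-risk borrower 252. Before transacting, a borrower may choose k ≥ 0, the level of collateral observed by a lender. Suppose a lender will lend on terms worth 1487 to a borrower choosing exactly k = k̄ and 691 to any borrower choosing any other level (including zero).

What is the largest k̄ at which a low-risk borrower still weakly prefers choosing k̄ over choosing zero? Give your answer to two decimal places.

Choosing k̄ yields the low-risk type 1487 − 112·k̄; choosing zero yields 691.
The low-risk type is indifferent at 1487 − 112·k̄ = 691, i.e. k̄ = (1487 − 691) / 112 ≈ 7.11.
For any k̄ above 7.11 the low-risk type would rather pool at zero, so separation collapses.

7.11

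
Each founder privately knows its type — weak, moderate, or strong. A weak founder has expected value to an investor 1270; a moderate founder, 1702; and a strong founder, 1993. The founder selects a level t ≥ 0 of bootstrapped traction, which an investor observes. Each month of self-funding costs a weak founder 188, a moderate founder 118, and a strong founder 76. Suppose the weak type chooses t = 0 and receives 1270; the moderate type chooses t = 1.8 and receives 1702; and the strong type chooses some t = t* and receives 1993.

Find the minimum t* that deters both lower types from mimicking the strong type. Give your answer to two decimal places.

4.27

Weak type (on-path payoff 1270) won't mimic when 1270 ≥ 1993 − 188·t*, i.e. t* ≥ 3.85.
Moderate type (on-path payoff 1702 − 118×1.8 = 1489.6) won't mimic when 1489.6 ≥ 1993 − 118·t*, i.e. t* ≥ 4.27.
Both must hold, so t* = max(3.85, 4.27) = 4.27. The moderate type's constraint binds.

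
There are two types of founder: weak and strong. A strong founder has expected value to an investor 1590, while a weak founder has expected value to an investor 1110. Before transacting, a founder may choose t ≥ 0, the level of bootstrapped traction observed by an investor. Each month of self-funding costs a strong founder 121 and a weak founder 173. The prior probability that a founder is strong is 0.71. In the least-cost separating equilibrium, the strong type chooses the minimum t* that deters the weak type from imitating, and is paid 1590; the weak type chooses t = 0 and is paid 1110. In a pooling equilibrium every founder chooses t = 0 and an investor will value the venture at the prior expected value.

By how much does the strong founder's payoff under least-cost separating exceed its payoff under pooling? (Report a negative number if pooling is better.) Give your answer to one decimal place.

Least-cost separating signal: t* solves 1110 = 1590 − 173·t*, so t* = (1590 − 1110)/173 ≈ 2.7746.
Strong type's separating payoff: 1590 − 121 × t* = 1590 − 121 × (1590 − 1110)/173 = 1590 − 58080/173 ≈ 1254.277.
Pooling payoff: 0.71 × 1590 + 0.29 × 1110 = 1450.8.
Difference: 1254.277 − 1450.8 = -196.523, i.e. -196.5 to one decimal place.
The strong type would prefer the pooling outcome.

-196.5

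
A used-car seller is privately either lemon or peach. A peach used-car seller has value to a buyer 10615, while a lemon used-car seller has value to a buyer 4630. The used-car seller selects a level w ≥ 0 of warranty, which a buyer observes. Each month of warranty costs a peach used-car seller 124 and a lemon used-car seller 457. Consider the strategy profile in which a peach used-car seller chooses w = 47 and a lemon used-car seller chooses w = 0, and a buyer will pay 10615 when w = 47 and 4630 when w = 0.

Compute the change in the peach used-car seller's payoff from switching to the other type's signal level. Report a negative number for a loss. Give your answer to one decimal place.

Playing w = 47 the peach used-car seller receives 10615 − 124 × 47 = 4787.
Deviating to w = 0 yields 4630 instead.
Gain from deviating: 4630 − 4787 = -157.0.
The gain is negative, so the peach type's incentive-compatibility constraint is satisfied.

-157.0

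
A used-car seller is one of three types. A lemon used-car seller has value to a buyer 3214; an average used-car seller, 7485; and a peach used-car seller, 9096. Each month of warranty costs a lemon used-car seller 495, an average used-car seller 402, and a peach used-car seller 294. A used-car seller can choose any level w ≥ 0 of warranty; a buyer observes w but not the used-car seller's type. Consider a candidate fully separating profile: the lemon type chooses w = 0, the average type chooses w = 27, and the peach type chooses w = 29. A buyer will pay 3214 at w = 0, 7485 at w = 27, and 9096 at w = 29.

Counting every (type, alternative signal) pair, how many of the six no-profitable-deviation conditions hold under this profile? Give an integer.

Average (own payoff 7485 − 402×27 = -3369): to w=0 gives 3214 → profitable ✗; to w=29 gives 9096 − 402×29 = -2562 → profitable ✗.
Lemon (own payoff 3214): to w=27 gives 7485 − 495×27 = -5880 → no gain ✓; to w=29 gives 9096 − 495×29 = -5259 → no gain ✓.
Peach (own payoff 9096 − 294×29 = 570): to w=0 gives 3214 → profitable ✗; to w=27 gives 7485 − 294×27 = -453 → no gain ✓.
3 of the 6 constraints hold; not an equilibrium.

3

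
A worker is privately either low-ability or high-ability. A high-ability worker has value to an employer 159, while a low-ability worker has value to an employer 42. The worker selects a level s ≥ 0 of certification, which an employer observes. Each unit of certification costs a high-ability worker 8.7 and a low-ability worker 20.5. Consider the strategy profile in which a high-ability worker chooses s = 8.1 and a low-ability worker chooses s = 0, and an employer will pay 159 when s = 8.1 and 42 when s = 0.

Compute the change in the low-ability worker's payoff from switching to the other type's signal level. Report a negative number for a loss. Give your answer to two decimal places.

Playing s = 0 the low-ability worker receives 42.
Deviating to s = 8.1 brings payment 159 at cost 20.5 × 8.1 = 166.05, netting -7.05.
Gain from deviating: -7.05 − 42 = -49.05.
The gain is negative, so the low-ability type's incentive-compatibility constraint is satisfied.

-49.05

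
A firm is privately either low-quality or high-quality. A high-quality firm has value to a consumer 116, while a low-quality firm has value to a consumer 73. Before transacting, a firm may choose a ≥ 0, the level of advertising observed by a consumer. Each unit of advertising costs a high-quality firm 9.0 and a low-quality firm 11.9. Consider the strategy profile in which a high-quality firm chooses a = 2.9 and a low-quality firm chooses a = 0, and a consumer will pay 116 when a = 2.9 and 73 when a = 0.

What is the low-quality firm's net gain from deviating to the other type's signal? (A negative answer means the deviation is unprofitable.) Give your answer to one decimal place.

Playing a = 0 the low-quality firm receives 73.
Deviating to a = 2.9 brings payment 116 at cost 11.9 × 2.9 = 34.51, netting 81.49.
Gain from deviating: 81.49 − 73 = 8.49, i.e. 8.5 to one decimal place.
The gain is positive, so the low-quality type's incentive-compatibility constraint is violated — this profile is not a separating equilibrium.

8.5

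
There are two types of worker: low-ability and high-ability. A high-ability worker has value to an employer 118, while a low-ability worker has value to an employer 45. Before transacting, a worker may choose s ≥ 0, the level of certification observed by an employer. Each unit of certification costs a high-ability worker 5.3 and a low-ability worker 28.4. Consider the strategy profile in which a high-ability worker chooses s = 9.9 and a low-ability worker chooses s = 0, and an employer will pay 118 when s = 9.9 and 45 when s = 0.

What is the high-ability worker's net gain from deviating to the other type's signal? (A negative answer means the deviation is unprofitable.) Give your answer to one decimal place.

-20.5

Playing s = 9.9 the high-ability worker receives 118 − 5.3 × 9.9 = 65.53.
Deviating to s = 0 yields 45 instead.
Gain from deviating: 45 − 65.53 = -20.53, i.e. -20.5 to one decimal place.
The gain is negative, so the high-ability type's incentive-compatibility constraint is satisfied.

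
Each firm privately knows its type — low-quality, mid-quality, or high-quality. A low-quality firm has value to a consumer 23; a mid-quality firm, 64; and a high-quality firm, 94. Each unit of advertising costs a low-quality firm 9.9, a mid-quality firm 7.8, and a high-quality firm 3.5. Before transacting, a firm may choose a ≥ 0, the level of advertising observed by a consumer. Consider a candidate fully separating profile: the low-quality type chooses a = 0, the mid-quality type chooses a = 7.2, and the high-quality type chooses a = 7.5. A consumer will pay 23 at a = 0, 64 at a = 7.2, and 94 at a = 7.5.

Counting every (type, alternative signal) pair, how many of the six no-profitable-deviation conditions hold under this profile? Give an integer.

High-quality (own payoff 94 − 3.5×7.5 = 67.75): to a=0 gives 23 → no gain ✓; to a=7.2 gives 64 − 3.5×7.2 = 38.8 → no gain ✓.
Mid-quality (own payoff 64 − 7.8×7.2 = 7.84): to a=0 gives 23 → profitable ✗; to a=7.5 gives 94 − 7.8×7.5 = 35.5 → profitable ✗.
Low-quality (own payoff 23): to a=7.2 gives 64 − 9.9×7.2 = -7.28 → no gain ✓; to a=7.5 gives 94 − 9.9×7.5 = 19.75 → no gain ✓.
4 of the 6 constraints hold; not an equilibrium.

4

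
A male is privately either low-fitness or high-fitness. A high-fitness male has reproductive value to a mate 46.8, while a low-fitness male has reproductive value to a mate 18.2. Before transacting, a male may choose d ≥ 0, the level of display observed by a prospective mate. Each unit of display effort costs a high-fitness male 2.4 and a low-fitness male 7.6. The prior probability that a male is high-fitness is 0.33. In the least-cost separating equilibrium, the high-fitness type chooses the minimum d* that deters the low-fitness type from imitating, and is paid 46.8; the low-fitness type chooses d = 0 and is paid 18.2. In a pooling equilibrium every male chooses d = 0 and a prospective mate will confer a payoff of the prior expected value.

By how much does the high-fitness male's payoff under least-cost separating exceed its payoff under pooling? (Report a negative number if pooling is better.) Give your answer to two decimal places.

10.13

Least-cost separating signal: d* solves 18.2 = 46.8 − 7.6·d*, so d* = (46.8 − 18.2)/7.6 ≈ 3.7632.
High-fitness type's separating payoff: 46.8 − 2.4 × d* = 46.8 − 2.4 × (46.8 − 18.2)/7.6 = 46.8 − 68.64/7.6 ≈ 37.7684.
Pooling payoff: 0.33 × 46.8 + 0.67 × 18.2 = 27.638.
Difference: 37.7684 − 27.638 = 10.1304, i.e. 10.13 to two decimal places.
The high-fitness type prefers to separate.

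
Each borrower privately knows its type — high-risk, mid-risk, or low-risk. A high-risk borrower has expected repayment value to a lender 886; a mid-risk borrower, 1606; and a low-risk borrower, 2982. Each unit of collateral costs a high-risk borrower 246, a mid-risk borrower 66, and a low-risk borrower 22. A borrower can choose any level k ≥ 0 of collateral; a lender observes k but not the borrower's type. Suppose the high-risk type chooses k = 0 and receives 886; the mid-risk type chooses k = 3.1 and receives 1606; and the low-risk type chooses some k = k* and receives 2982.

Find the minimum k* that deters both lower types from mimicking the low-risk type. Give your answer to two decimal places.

23.95

Mid-risk type (on-path payoff 1606 − 66×3.1 = 1401.4) won't mimic when 1401.4 ≥ 2982 − 66·k*, i.e. k* ≥ 23.95.
High-risk type (on-path payoff 886) won't mimic when 886 ≥ 2982 − 246·k*, i.e. k* ≥ 8.52.
Both must hold, so k* = max(8.52, 23.95) = 23.95. The mid-risk type's constraint binds.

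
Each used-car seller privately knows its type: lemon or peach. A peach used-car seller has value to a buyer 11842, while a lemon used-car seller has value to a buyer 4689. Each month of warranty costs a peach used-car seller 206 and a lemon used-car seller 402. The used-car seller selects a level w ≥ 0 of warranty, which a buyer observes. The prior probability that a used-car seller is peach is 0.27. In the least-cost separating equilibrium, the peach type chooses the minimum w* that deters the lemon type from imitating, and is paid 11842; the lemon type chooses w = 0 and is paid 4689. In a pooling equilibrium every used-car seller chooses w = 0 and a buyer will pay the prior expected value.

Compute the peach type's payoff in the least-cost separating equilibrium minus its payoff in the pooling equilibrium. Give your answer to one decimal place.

1556.2

Least-cost separating signal: w* solves 4689 = 11842 − 402·w*, so w* = (11842 − 4689)/402 ≈ 17.7935.
Peach type's separating payoff: 11842 − 206 × w* = 11842 − 206 × (11842 − 4689)/402 = 11842 − 1473518/402 ≈ 8176.532.
Pooling payoff: 0.27 × 11842 + 0.73 × 4689 = 6620.31.
Difference: 8176.532 − 6620.31 = 1556.222, i.e. 1556.2 to one decimal place.
The peach type prefers to separate.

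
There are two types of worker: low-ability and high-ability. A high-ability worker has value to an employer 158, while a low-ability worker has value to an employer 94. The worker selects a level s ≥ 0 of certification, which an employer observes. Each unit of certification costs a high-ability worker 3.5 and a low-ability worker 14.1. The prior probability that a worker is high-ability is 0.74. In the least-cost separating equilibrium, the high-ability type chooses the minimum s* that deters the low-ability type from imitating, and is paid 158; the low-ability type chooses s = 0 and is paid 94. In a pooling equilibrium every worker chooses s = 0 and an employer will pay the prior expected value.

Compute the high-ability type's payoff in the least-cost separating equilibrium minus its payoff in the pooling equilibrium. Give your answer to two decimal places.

0.75

Least-cost separating signal: s* solves 94 = 158 − 14.1·s*, so s* = (158 − 94)/14.1 ≈ 4.5390.
High-ability type's separating payoff: 158 − 3.5 × s* = 158 − 3.5 × (158 − 94)/14.1 = 158 − 224/14.1 ≈ 142.1135.
Pooling payoff: 0.74 × 158 + 0.26 × 94 = 141.36.
Difference: 142.1135 − 141.36 = 0.7535, i.e. 0.75 to two decimal places.
The high-ability type prefers to separate.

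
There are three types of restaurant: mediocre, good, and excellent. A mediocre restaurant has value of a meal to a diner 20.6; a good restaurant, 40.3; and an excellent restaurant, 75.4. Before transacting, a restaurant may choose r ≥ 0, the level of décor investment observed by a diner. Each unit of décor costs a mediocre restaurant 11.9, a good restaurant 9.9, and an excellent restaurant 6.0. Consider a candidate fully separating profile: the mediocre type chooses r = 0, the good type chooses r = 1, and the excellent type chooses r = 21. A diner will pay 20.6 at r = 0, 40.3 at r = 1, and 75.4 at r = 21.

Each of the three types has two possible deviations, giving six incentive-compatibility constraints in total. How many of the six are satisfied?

Mediocre (own payoff 20.6): to r=1 gives 40.3 − 11.9×1 = 28.4 → profitable ✗; to r=21 gives 75.4 − 11.9×21 = -174.5 → no gain ✓.
Good (own payoff 40.3 − 9.9×1 = 30.4): to r=0 gives 20.6 → no gain ✓; to r=21 gives 75.4 − 9.9×21 = -132.5 → no gain ✓.
Excellent (own payoff 75.4 − 6.0×21 = -50.6): to r=0 gives 20.6 → profitable ✗; to r=1 gives 40.3 − 6.0×1 = 34.3 → profitable ✗.
3 of the 6 constraints hold; not an equilibrium.

3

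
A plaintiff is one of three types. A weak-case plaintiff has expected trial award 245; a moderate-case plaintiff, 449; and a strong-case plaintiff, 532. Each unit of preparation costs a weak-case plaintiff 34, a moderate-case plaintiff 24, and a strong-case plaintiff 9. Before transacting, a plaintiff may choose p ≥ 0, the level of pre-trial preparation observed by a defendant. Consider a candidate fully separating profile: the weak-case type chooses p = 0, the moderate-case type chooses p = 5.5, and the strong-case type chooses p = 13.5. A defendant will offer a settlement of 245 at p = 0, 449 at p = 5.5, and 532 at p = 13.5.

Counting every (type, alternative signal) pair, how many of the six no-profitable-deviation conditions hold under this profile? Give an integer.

Moderate-case (own payoff 449 − 24×5.5 = 317): to p=0 gives 245 → no gain ✓; to p=13.5 gives 532 − 24×13.5 = 208 → no gain ✓.
Strong-case (own payoff 532 − 9×13.5 = 410.5): to p=0 gives 245 → no gain ✓; to p=5.5 gives 449 − 9×5.5 = 399.5 → no gain ✓.
Weak-case (own payoff 245): to p=5.5 gives 449 − 34×5.5 = 262 → profitable ✗; to p=13.5 gives 532 − 34×13.5 = 73 → no gain ✓.
5 of the 6 constraints hold; not an equilibrium.

5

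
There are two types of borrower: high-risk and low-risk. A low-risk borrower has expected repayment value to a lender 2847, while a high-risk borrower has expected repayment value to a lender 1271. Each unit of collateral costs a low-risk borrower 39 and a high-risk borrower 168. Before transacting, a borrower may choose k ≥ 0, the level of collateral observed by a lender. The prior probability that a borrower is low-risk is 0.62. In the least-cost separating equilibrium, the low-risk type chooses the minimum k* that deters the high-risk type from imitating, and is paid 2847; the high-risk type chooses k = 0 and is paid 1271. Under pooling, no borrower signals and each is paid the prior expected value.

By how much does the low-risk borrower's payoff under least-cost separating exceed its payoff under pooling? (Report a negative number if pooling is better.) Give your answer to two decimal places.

Least-cost separating signal: k* solves 1271 = 2847 − 168·k*, so k* = (2847 − 1271)/168 ≈ 9.3810.
Low-risk type's separating payoff: 2847 − 39 × k* = 2847 − 39 × (2847 − 1271)/168 = 2847 − 61464/168 ≈ 2481.1429.
Pooling payoff: 0.62 × 2847 + 0.38 × 1271 = 2248.12.
Difference: 2481.1429 − 2248.12 = 233.0229, i.e. 233.02 to two decimal places.
The low-risk type prefers to separate.

233.02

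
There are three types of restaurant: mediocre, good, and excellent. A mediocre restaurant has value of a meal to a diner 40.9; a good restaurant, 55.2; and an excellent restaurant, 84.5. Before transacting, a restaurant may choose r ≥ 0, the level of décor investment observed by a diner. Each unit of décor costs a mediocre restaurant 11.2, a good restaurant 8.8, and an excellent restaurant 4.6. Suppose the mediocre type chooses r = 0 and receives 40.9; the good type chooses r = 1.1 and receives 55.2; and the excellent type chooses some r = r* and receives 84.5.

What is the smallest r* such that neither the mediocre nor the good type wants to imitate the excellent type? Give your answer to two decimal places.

Mediocre type (on-path payoff 40.9) won't mimic when 40.9 ≥ 84.5 − 11.2·r*, i.e. r* ≥ 3.89.
Good type (on-path payoff 55.2 − 8.8×1.1 = 45.52) won't mimic when 45.52 ≥ 84.5 − 8.8·r*, i.e. r* ≥ 4.43.
Both must hold, so r* = max(3.89, 4.43) = 4.43. The good type's constraint binds.

4.43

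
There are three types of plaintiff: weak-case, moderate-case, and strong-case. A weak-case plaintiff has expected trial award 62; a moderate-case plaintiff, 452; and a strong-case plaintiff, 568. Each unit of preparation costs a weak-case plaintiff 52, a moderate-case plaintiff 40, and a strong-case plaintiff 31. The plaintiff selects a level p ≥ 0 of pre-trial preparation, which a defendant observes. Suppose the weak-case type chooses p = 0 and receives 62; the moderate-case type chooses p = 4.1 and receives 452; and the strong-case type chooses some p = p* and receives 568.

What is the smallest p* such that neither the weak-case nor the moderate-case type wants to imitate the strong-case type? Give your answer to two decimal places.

9.73

Weak-case type (on-path payoff 62) won't mimic when 62 ≥ 568 − 52·p*, i.e. p* ≥ 9.73.
Moderate-case type (on-path payoff 452 − 40×4.1 = 288) won't mimic when 288 ≥ 568 − 40·p*, i.e. p* ≥ 7.00.
Both must hold, so p* = max(9.73, 7.00) = 9.73. The weak-case type's constraint binds.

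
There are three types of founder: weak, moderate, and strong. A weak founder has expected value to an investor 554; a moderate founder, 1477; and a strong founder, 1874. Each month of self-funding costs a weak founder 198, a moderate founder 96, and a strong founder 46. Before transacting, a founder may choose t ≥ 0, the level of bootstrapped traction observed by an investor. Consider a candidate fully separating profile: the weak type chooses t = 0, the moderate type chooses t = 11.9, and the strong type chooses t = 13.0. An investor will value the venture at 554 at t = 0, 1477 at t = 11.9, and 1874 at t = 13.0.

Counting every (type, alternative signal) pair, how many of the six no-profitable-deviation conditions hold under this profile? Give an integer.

Weak (own payoff 554): to t=11.9 gives 1477 − 198×11.9 = -879.2 → no gain ✓; to t=13.0 gives 1874 − 198×13.0 = -700 → no gain ✓.
Moderate (own payoff 1477 − 96×11.9 = 334.6): to t=0 gives 554 → profitable ✗; to t=13.0 gives 1874 − 96×13.0 = 626 → profitable ✗.
Strong (own payoff 1874 − 46×13.0 = 1276): to t=0 gives 554 → no gain ✓; to t=11.9 gives 1477 − 46×11.9 = 929.6 → no gain ✓.
4 of the 6 constraints hold; not an equilibrium.

4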